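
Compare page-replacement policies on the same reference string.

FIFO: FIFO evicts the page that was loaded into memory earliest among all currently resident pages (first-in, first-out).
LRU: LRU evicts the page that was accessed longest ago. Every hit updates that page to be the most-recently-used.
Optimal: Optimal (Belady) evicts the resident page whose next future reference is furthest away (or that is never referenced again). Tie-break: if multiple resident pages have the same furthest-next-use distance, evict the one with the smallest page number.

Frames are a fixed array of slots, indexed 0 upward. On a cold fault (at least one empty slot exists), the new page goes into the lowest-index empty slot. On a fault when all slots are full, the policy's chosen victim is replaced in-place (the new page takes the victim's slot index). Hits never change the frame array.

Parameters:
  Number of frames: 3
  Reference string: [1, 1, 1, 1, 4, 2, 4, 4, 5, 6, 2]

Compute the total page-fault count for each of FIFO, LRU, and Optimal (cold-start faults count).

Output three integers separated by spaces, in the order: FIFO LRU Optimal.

--- FIFO ---
  step 0: ref 1 -> FAULT, frames=[1,-,-] (faults so far: 1)
  step 1: ref 1 -> HIT, frames=[1,-,-] (faults so far: 1)
  step 2: ref 1 -> HIT, frames=[1,-,-] (faults so far: 1)
  step 3: ref 1 -> HIT, frames=[1,-,-] (faults so far: 1)
  step 4: ref 4 -> FAULT, frames=[1,4,-] (faults so far: 2)
  step 5: ref 2 -> FAULT, frames=[1,4,2] (faults so far: 3)
  step 6: ref 4 -> HIT, frames=[1,4,2] (faults so far: 3)
  step 7: ref 4 -> HIT, frames=[1,4,2] (faults so far: 3)
  step 8: ref 5 -> FAULT, evict 1, frames=[5,4,2] (faults so far: 4)
  step 9: ref 6 -> FAULT, evict 4, frames=[5,6,2] (faults so far: 5)
  step 10: ref 2 -> HIT, frames=[5,6,2] (faults so far: 5)
  FIFO total faults: 5
--- LRU ---
  step 0: ref 1 -> FAULT, frames=[1,-,-] (faults so far: 1)
  step 1: ref 1 -> HIT, frames=[1,-,-] (faults so far: 1)
  step 2: ref 1 -> HIT, frames=[1,-,-] (faults so far: 1)
  step 3: ref 1 -> HIT, frames=[1,-,-] (faults so far: 1)
  step 4: ref 4 -> FAULT, frames=[1,4,-] (faults so far: 2)
  step 5: ref 2 -> FAULT, frames=[1,4,2] (faults so far: 3)
  step 6: ref 4 -> HIT, frames=[1,4,2] (faults so far: 3)
  step 7: ref 4 -> HIT, frames=[1,4,2] (faults so far: 3)
  step 8: ref 5 -> FAULT, evict 1, frames=[5,4,2] (faults so far: 4)
  step 9: ref 6 -> FAULT, evict 2, frames=[5,4,6] (faults so far: 5)
  step 10: ref 2 -> FAULT, evict 4, frames=[5,2,6] (faults so far: 6)
  LRU total faults: 6
--- Optimal ---
  step 0: ref 1 -> FAULT, frames=[1,-,-] (faults so far: 1)
  step 1: ref 1 -> HIT, frames=[1,-,-] (faults so far: 1)
  step 2: ref 1 -> HIT, frames=[1,-,-] (faults so far: 1)
  step 3: ref 1 -> HIT, frames=[1,-,-] (faults so far: 1)
  step 4: ref 4 -> FAULT, frames=[1,4,-] (faults so far: 2)
  step 5: ref 2 -> FAULT, frames=[1,4,2] (faults so far: 3)
  step 6: ref 4 -> HIT, frames=[1,4,2] (faults so far: 3)
  step 7: ref 4 -> HIT, frames=[1,4,2] (faults so far: 3)
  step 8: ref 5 -> FAULT, evict 1, frames=[5,4,2] (faults so far: 4)
  step 9: ref 6 -> FAULT, evict 4, frames=[5,6,2] (faults so far: 5)
  step 10: ref 2 -> HIT, frames=[5,6,2] (faults so far: 5)
  Optimal total faults: 5

Answer: 5 6 5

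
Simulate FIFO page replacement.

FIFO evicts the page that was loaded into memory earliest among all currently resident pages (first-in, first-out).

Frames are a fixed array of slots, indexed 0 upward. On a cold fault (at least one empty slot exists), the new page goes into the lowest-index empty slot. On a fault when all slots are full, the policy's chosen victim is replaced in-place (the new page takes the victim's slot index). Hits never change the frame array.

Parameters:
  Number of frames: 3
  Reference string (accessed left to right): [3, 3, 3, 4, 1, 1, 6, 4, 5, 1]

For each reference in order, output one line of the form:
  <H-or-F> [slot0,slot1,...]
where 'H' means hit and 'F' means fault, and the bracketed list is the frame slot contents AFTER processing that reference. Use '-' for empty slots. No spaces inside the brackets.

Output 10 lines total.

F [3,-,-]
H [3,-,-]
H [3,-,-]
F [3,4,-]
F [3,4,1]
H [3,4,1]
F [6,4,1]
H [6,4,1]
F [6,5,1]
H [6,5,1]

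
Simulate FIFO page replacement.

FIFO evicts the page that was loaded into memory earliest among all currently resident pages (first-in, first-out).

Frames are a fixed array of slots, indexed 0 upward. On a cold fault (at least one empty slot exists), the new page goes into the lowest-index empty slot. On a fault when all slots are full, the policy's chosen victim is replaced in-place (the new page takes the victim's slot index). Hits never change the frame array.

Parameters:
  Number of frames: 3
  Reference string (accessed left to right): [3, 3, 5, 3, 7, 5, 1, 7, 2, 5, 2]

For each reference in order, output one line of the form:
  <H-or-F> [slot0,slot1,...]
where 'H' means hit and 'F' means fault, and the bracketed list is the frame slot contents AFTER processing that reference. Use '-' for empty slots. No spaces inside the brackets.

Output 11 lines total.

F [3,-,-]
H [3,-,-]
F [3,5,-]
H [3,5,-]
F [3,5,7]
H [3,5,7]
F [1,5,7]
H [1,5,7]
F [1,2,7]
F [1,2,5]
H [1,2,5]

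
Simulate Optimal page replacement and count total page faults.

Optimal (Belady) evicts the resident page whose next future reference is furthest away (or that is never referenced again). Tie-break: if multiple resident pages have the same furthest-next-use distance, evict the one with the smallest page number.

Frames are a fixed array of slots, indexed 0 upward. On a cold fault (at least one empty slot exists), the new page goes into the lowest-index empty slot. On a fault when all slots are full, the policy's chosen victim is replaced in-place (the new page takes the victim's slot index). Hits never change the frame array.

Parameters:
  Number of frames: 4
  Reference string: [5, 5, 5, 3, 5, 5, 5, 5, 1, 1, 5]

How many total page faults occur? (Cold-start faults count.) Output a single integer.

Answer: 3

Derivation:
Step 0: ref 5 → FAULT, frames=[5,-,-,-]
Step 1: ref 5 → HIT, frames=[5,-,-,-]
Step 2: ref 5 → HIT, frames=[5,-,-,-]
Step 3: ref 3 → FAULT, frames=[5,3,-,-]
Step 4: ref 5 → HIT, frames=[5,3,-,-]
Step 5: ref 5 → HIT, frames=[5,3,-,-]
Step 6: ref 5 → HIT, frames=[5,3,-,-]
Step 7: ref 5 → HIT, frames=[5,3,-,-]
Step 8: ref 1 → FAULT, frames=[5,3,1,-]
Step 9: ref 1 → HIT, frames=[5,3,1,-]
Step 10: ref 5 → HIT, frames=[5,3,1,-]
Total faults: 3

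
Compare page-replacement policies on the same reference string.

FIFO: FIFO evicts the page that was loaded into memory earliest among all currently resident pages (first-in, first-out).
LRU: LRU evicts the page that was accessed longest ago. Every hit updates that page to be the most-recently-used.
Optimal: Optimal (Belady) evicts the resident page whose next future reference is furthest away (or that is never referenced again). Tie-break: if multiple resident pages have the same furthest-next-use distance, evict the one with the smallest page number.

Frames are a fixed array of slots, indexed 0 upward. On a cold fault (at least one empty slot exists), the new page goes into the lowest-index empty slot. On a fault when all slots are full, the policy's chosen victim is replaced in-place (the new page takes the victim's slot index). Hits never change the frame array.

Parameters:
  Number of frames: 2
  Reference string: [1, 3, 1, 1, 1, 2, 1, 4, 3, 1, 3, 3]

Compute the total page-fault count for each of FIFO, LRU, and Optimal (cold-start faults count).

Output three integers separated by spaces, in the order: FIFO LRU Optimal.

--- FIFO ---
  step 0: ref 1 -> FAULT, frames=[1,-] (faults so far: 1)
  step 1: ref 3 -> FAULT, frames=[1,3] (faults so far: 2)
  step 2: ref 1 -> HIT, frames=[1,3] (faults so far: 2)
  step 3: ref 1 -> HIT, frames=[1,3] (faults so far: 2)
  step 4: ref 1 -> HIT, frames=[1,3] (faults so far: 2)
  step 5: ref 2 -> FAULT, evict 1, frames=[2,3] (faults so far: 3)
  step 6: ref 1 -> FAULT, evict 3, frames=[2,1] (faults so far: 4)
  step 7: ref 4 -> FAULT, evict 2, frames=[4,1] (faults so far: 5)
  step 8: ref 3 -> FAULT, evict 1, frames=[4,3] (faults so far: 6)
  step 9: ref 1 -> FAULT, evict 4, frames=[1,3] (faults so far: 7)
  step 10: ref 3 -> HIT, frames=[1,3] (faults so far: 7)
  step 11: ref 3 -> HIT, frames=[1,3] (faults so far: 7)
  FIFO total faults: 7
--- LRU ---
  step 0: ref 1 -> FAULT, frames=[1,-] (faults so far: 1)
  step 1: ref 3 -> FAULT, frames=[1,3] (faults so far: 2)
  step 2: ref 1 -> HIT, frames=[1,3] (faults so far: 2)
  step 3: ref 1 -> HIT, frames=[1,3] (faults so far: 2)
  step 4: ref 1 -> HIT, frames=[1,3] (faults so far: 2)
  step 5: ref 2 -> FAULT, evict 3, frames=[1,2] (faults so far: 3)
  step 6: ref 1 -> HIT, frames=[1,2] (faults so far: 3)
  step 7: ref 4 -> FAULT, evict 2, frames=[1,4] (faults so far: 4)
  step 8: ref 3 -> FAULT, evict 1, frames=[3,4] (faults so far: 5)
  step 9: ref 1 -> FAULT, evict 4, frames=[3,1] (faults so far: 6)
  step 10: ref 3 -> HIT, frames=[3,1] (faults so far: 6)
  step 11: ref 3 -> HIT, frames=[3,1] (faults so far: 6)
  LRU total faults: 6
--- Optimal ---
  step 0: ref 1 -> FAULT, frames=[1,-] (faults so far: 1)
  step 1: ref 3 -> FAULT, frames=[1,3] (faults so far: 2)
  step 2: ref 1 -> HIT, frames=[1,3] (faults so far: 2)
  step 3: ref 1 -> HIT, frames=[1,3] (faults so far: 2)
  step 4: ref 1 -> HIT, frames=[1,3] (faults so far: 2)
  step 5: ref 2 -> FAULT, evict 3, frames=[1,2] (faults so far: 3)
  step 6: ref 1 -> HIT, frames=[1,2] (faults so far: 3)
  step 7: ref 4 -> FAULT, evict 2, frames=[1,4] (faults so far: 4)
  step 8: ref 3 -> FAULT, evict 4, frames=[1,3] (faults so far: 5)
  step 9: ref 1 -> HIT, frames=[1,3] (faults so far: 5)
  step 10: ref 3 -> HIT, frames=[1,3] (faults so far: 5)
  step 11: ref 3 -> HIT, frames=[1,3] (faults so far: 5)
  Optimal total faults: 5

Answer: 7 6 5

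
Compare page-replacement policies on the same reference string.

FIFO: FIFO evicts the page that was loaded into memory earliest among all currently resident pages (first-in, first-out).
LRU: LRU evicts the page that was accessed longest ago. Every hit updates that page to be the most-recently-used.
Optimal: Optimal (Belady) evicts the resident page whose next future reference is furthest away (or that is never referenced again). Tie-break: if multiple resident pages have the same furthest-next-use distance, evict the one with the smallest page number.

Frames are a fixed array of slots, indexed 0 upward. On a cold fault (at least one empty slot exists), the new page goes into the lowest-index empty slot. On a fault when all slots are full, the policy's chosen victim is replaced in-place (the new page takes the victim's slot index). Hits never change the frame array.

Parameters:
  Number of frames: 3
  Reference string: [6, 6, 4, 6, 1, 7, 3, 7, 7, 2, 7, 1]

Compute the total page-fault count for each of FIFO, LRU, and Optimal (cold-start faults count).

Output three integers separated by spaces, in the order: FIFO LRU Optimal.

Answer: 7 7 6

Derivation:
--- FIFO ---
  step 0: ref 6 -> FAULT, frames=[6,-,-] (faults so far: 1)
  step 1: ref 6 -> HIT, frames=[6,-,-] (faults so far: 1)
  step 2: ref 4 -> FAULT, frames=[6,4,-] (faults so far: 2)
  step 3: ref 6 -> HIT, frames=[6,4,-] (faults so far: 2)
  step 4: ref 1 -> FAULT, frames=[6,4,1] (faults so far: 3)
  step 5: ref 7 -> FAULT, evict 6, frames=[7,4,1] (faults so far: 4)
  step 6: ref 3 -> FAULT, evict 4, frames=[7,3,1] (faults so far: 5)
  step 7: ref 7 -> HIT, frames=[7,3,1] (faults so far: 5)
  step 8: ref 7 -> HIT, frames=[7,3,1] (faults so far: 5)
  step 9: ref 2 -> FAULT, evict 1, frames=[7,3,2] (faults so far: 6)
  step 10: ref 7 -> HIT, frames=[7,3,2] (faults so far: 6)
  step 11: ref 1 -> FAULT, evict 7, frames=[1,3,2] (faults so far: 7)
  FIFO total faults: 7
--- LRU ---
  step 0: ref 6 -> FAULT, frames=[6,-,-] (faults so far: 1)
  step 1: ref 6 -> HIT, frames=[6,-,-] (faults so far: 1)
  step 2: ref 4 -> FAULT, frames=[6,4,-] (faults so far: 2)
  step 3: ref 6 -> HIT, frames=[6,4,-] (faults so far: 2)
  step 4: ref 1 -> FAULT, frames=[6,4,1] (faults so far: 3)
  step 5: ref 7 -> FAULT, evict 4, frames=[6,7,1] (faults so far: 4)
  step 6: ref 3 -> FAULT, evict 6, frames=[3,7,1] (faults so far: 5)
  step 7: ref 7 -> HIT, frames=[3,7,1] (faults so far: 5)
  step 8: ref 7 -> HIT, frames=[3,7,1] (faults so far: 5)
  step 9: ref 2 -> FAULT, evict 1, frames=[3,7,2] (faults so far: 6)
  step 10: ref 7 -> HIT, frames=[3,7,2] (faults so far: 6)
  step 11: ref 1 -> FAULT, evict 3, frames=[1,7,2] (faults so far: 7)
  LRU total faults: 7
--- Optimal ---
  step 0: ref 6 -> FAULT, frames=[6,-,-] (faults so far: 1)
  step 1: ref 6 -> HIT, frames=[6,-,-] (faults so far: 1)
  step 2: ref 4 -> FAULT, frames=[6,4,-] (faults so far: 2)
  step 3: ref 6 -> HIT, frames=[6,4,-] (faults so far: 2)
  step 4: ref 1 -> FAULT, frames=[6,4,1] (faults so far: 3)
  step 5: ref 7 -> FAULT, evict 4, frames=[6,7,1] (faults so far: 4)
  step 6: ref 3 -> FAULT, evict 6, frames=[3,7,1] (faults so far: 5)
  step 7: ref 7 -> HIT, frames=[3,7,1] (faults so far: 5)
  step 8: ref 7 -> HIT, frames=[3,7,1] (faults so far: 5)
  step 9: ref 2 -> FAULT, evict 3, frames=[2,7,1] (faults so far: 6)
  step 10: ref 7 -> HIT, frames=[2,7,1] (faults so far: 6)
  step 11: ref 1 -> HIT, frames=[2,7,1] (faults so far: 6)
  Optimal total faults: 6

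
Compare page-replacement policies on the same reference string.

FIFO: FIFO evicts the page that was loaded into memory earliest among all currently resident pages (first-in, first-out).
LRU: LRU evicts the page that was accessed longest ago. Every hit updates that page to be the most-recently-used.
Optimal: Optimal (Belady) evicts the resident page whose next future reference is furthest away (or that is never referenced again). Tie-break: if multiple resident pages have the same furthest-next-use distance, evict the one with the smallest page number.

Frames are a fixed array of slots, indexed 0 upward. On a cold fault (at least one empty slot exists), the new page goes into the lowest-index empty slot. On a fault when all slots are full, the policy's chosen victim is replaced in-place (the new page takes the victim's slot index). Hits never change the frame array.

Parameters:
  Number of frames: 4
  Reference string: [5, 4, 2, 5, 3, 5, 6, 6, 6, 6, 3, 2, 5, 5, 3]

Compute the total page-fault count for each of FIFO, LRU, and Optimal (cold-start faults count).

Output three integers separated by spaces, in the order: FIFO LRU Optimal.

Answer: 6 5 5

Derivation:
--- FIFO ---
  step 0: ref 5 -> FAULT, frames=[5,-,-,-] (faults so far: 1)
  step 1: ref 4 -> FAULT, frames=[5,4,-,-] (faults so far: 2)
  step 2: ref 2 -> FAULT, frames=[5,4,2,-] (faults so far: 3)
  step 3: ref 5 -> HIT, frames=[5,4,2,-] (faults so far: 3)
  step 4: ref 3 -> FAULT, frames=[5,4,2,3] (faults so far: 4)
  step 5: ref 5 -> HIT, frames=[5,4,2,3] (faults so far: 4)
  step 6: ref 6 -> FAULT, evict 5, frames=[6,4,2,3] (faults so far: 5)
  step 7: ref 6 -> HIT, frames=[6,4,2,3] (faults so far: 5)
  step 8: ref 6 -> HIT, frames=[6,4,2,3] (faults so far: 5)
  step 9: ref 6 -> HIT, frames=[6,4,2,3] (faults so far: 5)
  step 10: ref 3 -> HIT, frames=[6,4,2,3] (faults so far: 5)
  step 11: ref 2 -> HIT, frames=[6,4,2,3] (faults so far: 5)
  step 12: ref 5 -> FAULT, evict 4, frames=[6,5,2,3] (faults so far: 6)
  step 13: ref 5 -> HIT, frames=[6,5,2,3] (faults so far: 6)
  step 14: ref 3 -> HIT, frames=[6,5,2,3] (faults so far: 6)
  FIFO total faults: 6
--- LRU ---
  step 0: ref 5 -> FAULT, frames=[5,-,-,-] (faults so far: 1)
  step 1: ref 4 -> FAULT, frames=[5,4,-,-] (faults so far: 2)
  step 2: ref 2 -> FAULT, frames=[5,4,2,-] (faults so far: 3)
  step 3: ref 5 -> HIT, frames=[5,4,2,-] (faults so far: 3)
  step 4: ref 3 -> FAULT, frames=[5,4,2,3] (faults so far: 4)
  step 5: ref 5 -> HIT, frames=[5,4,2,3] (faults so far: 4)
  step 6: ref 6 -> FAULT, evict 4, frames=[5,6,2,3] (faults so far: 5)
  step 7: ref 6 -> HIT, frames=[5,6,2,3] (faults so far: 5)
  step 8: ref 6 -> HIT, frames=[5,6,2,3] (faults so far: 5)
  step 9: ref 6 -> HIT, frames=[5,6,2,3] (faults so far: 5)
  step 10: ref 3 -> HIT, frames=[5,6,2,3] (faults so far: 5)
  step 11: ref 2 -> HIT, frames=[5,6,2,3] (faults so far: 5)
  step 12: ref 5 -> HIT, frames=[5,6,2,3] (faults so far: 5)
  step 13: ref 5 -> HIT, frames=[5,6,2,3] (faults so far: 5)
  step 14: ref 3 -> HIT, frames=[5,6,2,3] (faults so far: 5)
  LRU total faults: 5
--- Optimal ---
  step 0: ref 5 -> FAULT, frames=[5,-,-,-] (faults so far: 1)
  step 1: ref 4 -> FAULT, frames=[5,4,-,-] (faults so far: 2)
  step 2: ref 2 -> FAULT, frames=[5,4,2,-] (faults so far: 3)
  step 3: ref 5 -> HIT, frames=[5,4,2,-] (faults so far: 3)
  step 4: ref 3 -> FAULT, frames=[5,4,2,3] (faults so far: 4)
  step 5: ref 5 -> HIT, frames=[5,4,2,3] (faults so far: 4)
  step 6: ref 6 -> FAULT, evict 4, frames=[5,6,2,3] (faults so far: 5)
  step 7: ref 6 -> HIT, frames=[5,6,2,3] (faults so far: 5)
  step 8: ref 6 -> HIT, frames=[5,6,2,3] (faults so far: 5)
  step 9: ref 6 -> HIT, frames=[5,6,2,3] (faults so far: 5)
  step 10: ref 3 -> HIT, frames=[5,6,2,3] (faults so far: 5)
  step 11: ref 2 -> HIT, frames=[5,6,2,3] (faults so far: 5)
  step 12: ref 5 -> HIT, frames=[5,6,2,3] (faults so far: 5)
  step 13: ref 5 -> HIT, frames=[5,6,2,3] (faults so far: 5)
  step 14: ref 3 -> HIT, frames=[5,6,2,3] (faults so far: 5)
  Optimal total faults: 5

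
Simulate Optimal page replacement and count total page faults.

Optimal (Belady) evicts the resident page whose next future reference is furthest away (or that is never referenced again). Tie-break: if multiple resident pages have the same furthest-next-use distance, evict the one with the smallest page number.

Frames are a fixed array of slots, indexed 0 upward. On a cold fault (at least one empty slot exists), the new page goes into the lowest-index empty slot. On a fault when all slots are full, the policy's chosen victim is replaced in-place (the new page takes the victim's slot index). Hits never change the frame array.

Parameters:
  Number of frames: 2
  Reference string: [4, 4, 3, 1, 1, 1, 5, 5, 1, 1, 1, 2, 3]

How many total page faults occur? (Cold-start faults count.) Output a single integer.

Answer: 6

Derivation:
Step 0: ref 4 → FAULT, frames=[4,-]
Step 1: ref 4 → HIT, frames=[4,-]
Step 2: ref 3 → FAULT, frames=[4,3]
Step 3: ref 1 → FAULT (evict 4), frames=[1,3]
Step 4: ref 1 → HIT, frames=[1,3]
Step 5: ref 1 → HIT, frames=[1,3]
Step 6: ref 5 → FAULT (evict 3), frames=[1,5]
Step 7: ref 5 → HIT, frames=[1,5]
Step 8: ref 1 → HIT, frames=[1,5]
Step 9: ref 1 → HIT, frames=[1,5]
Step 10: ref 1 → HIT, frames=[1,5]
Step 11: ref 2 → FAULT (evict 1), frames=[2,5]
Step 12: ref 3 → FAULT (evict 2), frames=[3,5]
Total faults: 6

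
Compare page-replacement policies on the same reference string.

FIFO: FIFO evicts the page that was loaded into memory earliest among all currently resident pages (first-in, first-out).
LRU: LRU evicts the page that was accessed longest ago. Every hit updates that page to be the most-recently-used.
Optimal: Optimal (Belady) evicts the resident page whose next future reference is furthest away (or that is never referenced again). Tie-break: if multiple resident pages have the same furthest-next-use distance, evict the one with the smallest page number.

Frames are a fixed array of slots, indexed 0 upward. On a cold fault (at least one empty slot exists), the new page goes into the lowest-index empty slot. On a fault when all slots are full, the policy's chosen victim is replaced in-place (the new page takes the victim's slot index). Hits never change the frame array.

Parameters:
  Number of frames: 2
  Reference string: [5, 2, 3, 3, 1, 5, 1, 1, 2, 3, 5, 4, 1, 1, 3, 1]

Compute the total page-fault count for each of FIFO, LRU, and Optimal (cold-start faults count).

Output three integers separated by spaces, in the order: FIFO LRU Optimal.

Answer: 11 11 8

Derivation:
--- FIFO ---
  step 0: ref 5 -> FAULT, frames=[5,-] (faults so far: 1)
  step 1: ref 2 -> FAULT, frames=[5,2] (faults so far: 2)
  step 2: ref 3 -> FAULT, evict 5, frames=[3,2] (faults so far: 3)
  step 3: ref 3 -> HIT, frames=[3,2] (faults so far: 3)
  step 4: ref 1 -> FAULT, evict 2, frames=[3,1] (faults so far: 4)
  step 5: ref 5 -> FAULT, evict 3, frames=[5,1] (faults so far: 5)
  step 6: ref 1 -> HIT, frames=[5,1] (faults so far: 5)
  step 7: ref 1 -> HIT, frames=[5,1] (faults so far: 5)
  step 8: ref 2 -> FAULT, evict 1, frames=[5,2] (faults so far: 6)
  step 9: ref 3 -> FAULT, evict 5, frames=[3,2] (faults so far: 7)
  step 10: ref 5 -> FAULT, evict 2, frames=[3,5] (faults so far: 8)
  step 11: ref 4 -> FAULT, evict 3, frames=[4,5] (faults so far: 9)
  step 12: ref 1 -> FAULT, evict 5, frames=[4,1] (faults so far: 10)
  step 13: ref 1 -> HIT, frames=[4,1] (faults so far: 10)
  step 14: ref 3 -> FAULT, evict 4, frames=[3,1] (faults so far: 11)
  step 15: ref 1 -> HIT, frames=[3,1] (faults so far: 11)
  FIFO total faults: 11
--- LRU ---
  step 0: ref 5 -> FAULT, frames=[5,-] (faults so far: 1)
  step 1: ref 2 -> FAULT, frames=[5,2] (faults so far: 2)
  step 2: ref 3 -> FAULT, evict 5, frames=[3,2] (faults so far: 3)
  step 3: ref 3 -> HIT, frames=[3,2] (faults so far: 3)
  step 4: ref 1 -> FAULT, evict 2, frames=[3,1] (faults so far: 4)
  step 5: ref 5 -> FAULT, evict 3, frames=[5,1] (faults so far: 5)
  step 6: ref 1 -> HIT, frames=[5,1] (faults so far: 5)
  step 7: ref 1 -> HIT, frames=[5,1] (faults so far: 5)
  step 8: ref 2 -> FAULT, evict 5, frames=[2,1] (faults so far: 6)
  step 9: ref 3 -> FAULT, evict 1, frames=[2,3] (faults so far: 7)
  step 10: ref 5 -> FAULT, evict 2, frames=[5,3] (faults so far: 8)
  step 11: ref 4 -> FAULT, evict 3, frames=[5,4] (faults so far: 9)
  step 12: ref 1 -> FAULT, evict 5, frames=[1,4] (faults so far: 10)
  step 13: ref 1 -> HIT, frames=[1,4] (faults so far: 10)
  step 14: ref 3 -> FAULT, evict 4, frames=[1,3] (faults so far: 11)
  step 15: ref 1 -> HIT, frames=[1,3] (faults so far: 11)
  LRU total faults: 11
--- Optimal ---
  step 0: ref 5 -> FAULT, frames=[5,-] (faults so far: 1)
  step 1: ref 2 -> FAULT, frames=[5,2] (faults so far: 2)
  step 2: ref 3 -> FAULT, evict 2, frames=[5,3] (faults so far: 3)
  step 3: ref 3 -> HIT, frames=[5,3] (faults so far: 3)
  step 4: ref 1 -> FAULT, evict 3, frames=[5,1] (faults so far: 4)
  step 5: ref 5 -> HIT, frames=[5,1] (faults so far: 4)
  step 6: ref 1 -> HIT, frames=[5,1] (faults so far: 4)
  step 7: ref 1 -> HIT, frames=[5,1] (faults so far: 4)
  step 8: ref 2 -> FAULT, evict 1, frames=[5,2] (faults so far: 5)
  step 9: ref 3 -> FAULT, evict 2, frames=[5,3] (faults so far: 6)
  step 10: ref 5 -> HIT, frames=[5,3] (faults so far: 6)
  step 11: ref 4 -> FAULT, evict 5, frames=[4,3] (faults so far: 7)
  step 12: ref 1 -> FAULT, evict 4, frames=[1,3] (faults so far: 8)
  step 13: ref 1 -> HIT, frames=[1,3] (faults so far: 8)
  step 14: ref 3 -> HIT, frames=[1,3] (faults so far: 8)
  step 15: ref 1 -> HIT, frames=[1,3] (faults so far: 8)
  Optimal total faults: 8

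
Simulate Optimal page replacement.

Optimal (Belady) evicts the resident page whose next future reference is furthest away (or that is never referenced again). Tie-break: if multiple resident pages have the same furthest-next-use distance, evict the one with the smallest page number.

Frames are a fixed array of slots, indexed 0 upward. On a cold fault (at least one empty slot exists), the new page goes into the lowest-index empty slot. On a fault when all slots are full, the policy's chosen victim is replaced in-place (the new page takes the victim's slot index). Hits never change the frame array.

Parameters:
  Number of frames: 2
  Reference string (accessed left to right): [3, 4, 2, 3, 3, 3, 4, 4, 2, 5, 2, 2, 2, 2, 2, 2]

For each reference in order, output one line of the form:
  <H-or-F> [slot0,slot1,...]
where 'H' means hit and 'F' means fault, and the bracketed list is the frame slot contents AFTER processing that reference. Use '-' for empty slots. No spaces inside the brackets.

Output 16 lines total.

F [3,-]
F [3,4]
F [3,2]
H [3,2]
H [3,2]
H [3,2]
F [4,2]
H [4,2]
H [4,2]
F [5,2]
H [5,2]
H [5,2]
H [5,2]
H [5,2]
H [5,2]
H [5,2]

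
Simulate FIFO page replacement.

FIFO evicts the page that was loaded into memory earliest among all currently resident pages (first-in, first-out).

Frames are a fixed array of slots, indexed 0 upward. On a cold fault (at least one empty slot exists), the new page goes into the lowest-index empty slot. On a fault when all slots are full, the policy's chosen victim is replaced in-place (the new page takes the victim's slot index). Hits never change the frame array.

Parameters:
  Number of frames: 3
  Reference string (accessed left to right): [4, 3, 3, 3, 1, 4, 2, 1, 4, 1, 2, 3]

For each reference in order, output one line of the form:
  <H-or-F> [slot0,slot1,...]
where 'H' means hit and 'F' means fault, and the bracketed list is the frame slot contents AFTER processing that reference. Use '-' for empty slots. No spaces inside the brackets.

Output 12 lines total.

F [4,-,-]
F [4,3,-]
H [4,3,-]
H [4,3,-]
F [4,3,1]
H [4,3,1]
F [2,3,1]
H [2,3,1]
F [2,4,1]
H [2,4,1]
H [2,4,1]
F [2,4,3]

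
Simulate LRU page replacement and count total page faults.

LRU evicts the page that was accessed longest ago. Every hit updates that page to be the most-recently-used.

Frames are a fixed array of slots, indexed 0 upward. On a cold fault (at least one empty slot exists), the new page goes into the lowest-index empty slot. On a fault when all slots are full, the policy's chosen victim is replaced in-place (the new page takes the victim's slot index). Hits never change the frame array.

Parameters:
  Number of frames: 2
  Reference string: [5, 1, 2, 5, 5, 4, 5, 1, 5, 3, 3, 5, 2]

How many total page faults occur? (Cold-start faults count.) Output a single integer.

Answer: 8

Derivation:
Step 0: ref 5 → FAULT, frames=[5,-]
Step 1: ref 1 → FAULT, frames=[5,1]
Step 2: ref 2 → FAULT (evict 5), frames=[2,1]
Step 3: ref 5 → FAULT (evict 1), frames=[2,5]
Step 4: ref 5 → HIT, frames=[2,5]
Step 5: ref 4 → FAULT (evict 2), frames=[4,5]
Step 6: ref 5 → HIT, frames=[4,5]
Step 7: ref 1 → FAULT (evict 4), frames=[1,5]
Step 8: ref 5 → HIT, frames=[1,5]
Step 9: ref 3 → FAULT (evict 1), frames=[3,5]
Step 10: ref 3 → HIT, frames=[3,5]
Step 11: ref 5 → HIT, frames=[3,5]
Step 12: ref 2 → FAULT (evict 3), frames=[2,5]
Total faults: 8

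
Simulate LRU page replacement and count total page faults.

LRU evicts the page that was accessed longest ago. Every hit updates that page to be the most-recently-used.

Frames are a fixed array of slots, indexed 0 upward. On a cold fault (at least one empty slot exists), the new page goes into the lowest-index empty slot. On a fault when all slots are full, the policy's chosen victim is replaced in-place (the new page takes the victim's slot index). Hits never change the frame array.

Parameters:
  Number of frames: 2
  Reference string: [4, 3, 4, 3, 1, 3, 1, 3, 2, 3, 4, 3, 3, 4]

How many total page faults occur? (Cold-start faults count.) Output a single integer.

Answer: 5

Derivation:
Step 0: ref 4 → FAULT, frames=[4,-]
Step 1: ref 3 → FAULT, frames=[4,3]
Step 2: ref 4 → HIT, frames=[4,3]
Step 3: ref 3 → HIT, frames=[4,3]
Step 4: ref 1 → FAULT (evict 4), frames=[1,3]
Step 5: ref 3 → HIT, frames=[1,3]
Step 6: ref 1 → HIT, frames=[1,3]
Step 7: ref 3 → HIT, frames=[1,3]
Step 8: ref 2 → FAULT (evict 1), frames=[2,3]
Step 9: ref 3 → HIT, frames=[2,3]
Step 10: ref 4 → FAULT (evict 2), frames=[4,3]
Step 11: ref 3 → HIT, frames=[4,3]
Step 12: ref 3 → HIT, frames=[4,3]
Step 13: ref 4 → HIT, frames=[4,3]
Total faults: 5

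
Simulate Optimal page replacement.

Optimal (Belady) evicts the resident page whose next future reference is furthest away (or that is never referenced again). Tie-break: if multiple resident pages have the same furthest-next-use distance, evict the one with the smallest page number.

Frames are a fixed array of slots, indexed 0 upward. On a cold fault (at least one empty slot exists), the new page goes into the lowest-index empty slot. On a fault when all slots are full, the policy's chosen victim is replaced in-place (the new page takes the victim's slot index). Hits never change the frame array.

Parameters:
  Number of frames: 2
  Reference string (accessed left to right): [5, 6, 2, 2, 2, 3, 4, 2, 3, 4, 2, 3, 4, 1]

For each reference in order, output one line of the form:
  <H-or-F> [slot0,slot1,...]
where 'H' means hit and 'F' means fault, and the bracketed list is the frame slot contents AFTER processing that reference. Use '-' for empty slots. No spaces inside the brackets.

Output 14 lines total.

F [5,-]
F [5,6]
F [2,6]
H [2,6]
H [2,6]
F [2,3]
F [2,4]
H [2,4]
F [3,4]
H [3,4]
F [3,2]
H [3,2]
F [3,4]
F [1,4]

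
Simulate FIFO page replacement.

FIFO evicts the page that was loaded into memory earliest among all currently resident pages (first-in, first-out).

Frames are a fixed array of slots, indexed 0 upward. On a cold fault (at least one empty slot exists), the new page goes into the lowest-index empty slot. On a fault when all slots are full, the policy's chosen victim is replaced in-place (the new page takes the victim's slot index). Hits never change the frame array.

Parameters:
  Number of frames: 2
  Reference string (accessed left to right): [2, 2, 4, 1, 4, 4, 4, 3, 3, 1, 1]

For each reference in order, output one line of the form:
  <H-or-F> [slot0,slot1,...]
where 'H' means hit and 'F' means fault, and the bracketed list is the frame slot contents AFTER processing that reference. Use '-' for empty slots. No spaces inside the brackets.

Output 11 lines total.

F [2,-]
H [2,-]
F [2,4]
F [1,4]
H [1,4]
H [1,4]
H [1,4]
F [1,3]
H [1,3]
H [1,3]
H [1,3]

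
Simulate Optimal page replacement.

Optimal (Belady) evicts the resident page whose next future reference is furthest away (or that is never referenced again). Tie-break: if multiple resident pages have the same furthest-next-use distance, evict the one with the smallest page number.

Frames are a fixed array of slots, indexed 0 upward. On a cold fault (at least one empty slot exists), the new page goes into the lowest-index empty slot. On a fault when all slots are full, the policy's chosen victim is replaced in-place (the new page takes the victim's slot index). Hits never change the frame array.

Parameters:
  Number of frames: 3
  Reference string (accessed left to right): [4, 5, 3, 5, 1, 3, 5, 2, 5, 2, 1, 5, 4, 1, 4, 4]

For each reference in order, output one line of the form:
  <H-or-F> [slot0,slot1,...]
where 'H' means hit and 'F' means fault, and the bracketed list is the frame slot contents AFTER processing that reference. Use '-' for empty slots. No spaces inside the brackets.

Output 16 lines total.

F [4,-,-]
F [4,5,-]
F [4,5,3]
H [4,5,3]
F [1,5,3]
H [1,5,3]
H [1,5,3]
F [1,5,2]
H [1,5,2]
H [1,5,2]
H [1,5,2]
H [1,5,2]
F [1,5,4]
H [1,5,4]
H [1,5,4]
H [1,5,4]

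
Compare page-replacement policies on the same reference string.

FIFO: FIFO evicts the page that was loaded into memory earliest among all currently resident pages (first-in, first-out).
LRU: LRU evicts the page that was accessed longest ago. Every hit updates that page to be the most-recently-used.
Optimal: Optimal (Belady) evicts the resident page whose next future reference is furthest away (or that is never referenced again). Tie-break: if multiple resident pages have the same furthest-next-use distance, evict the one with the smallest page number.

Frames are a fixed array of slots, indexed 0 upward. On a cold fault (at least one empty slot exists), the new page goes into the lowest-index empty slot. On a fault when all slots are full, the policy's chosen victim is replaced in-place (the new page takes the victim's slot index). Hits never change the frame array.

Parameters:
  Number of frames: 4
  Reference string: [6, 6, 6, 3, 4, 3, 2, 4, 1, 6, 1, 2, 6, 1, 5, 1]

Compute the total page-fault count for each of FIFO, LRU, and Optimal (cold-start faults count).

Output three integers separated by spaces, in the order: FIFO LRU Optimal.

--- FIFO ---
  step 0: ref 6 -> FAULT, frames=[6,-,-,-] (faults so far: 1)
  step 1: ref 6 -> HIT, frames=[6,-,-,-] (faults so far: 1)
  step 2: ref 6 -> HIT, frames=[6,-,-,-] (faults so far: 1)
  step 3: ref 3 -> FAULT, frames=[6,3,-,-] (faults so far: 2)
  step 4: ref 4 -> FAULT, frames=[6,3,4,-] (faults so far: 3)
  step 5: ref 3 -> HIT, frames=[6,3,4,-] (faults so far: 3)
  step 6: ref 2 -> FAULT, frames=[6,3,4,2] (faults so far: 4)
  step 7: ref 4 -> HIT, frames=[6,3,4,2] (faults so far: 4)
  step 8: ref 1 -> FAULT, evict 6, frames=[1,3,4,2] (faults so far: 5)
  step 9: ref 6 -> FAULT, evict 3, frames=[1,6,4,2] (faults so far: 6)
  step 10: ref 1 -> HIT, frames=[1,6,4,2] (faults so far: 6)
  step 11: ref 2 -> HIT, frames=[1,6,4,2] (faults so far: 6)
  step 12: ref 6 -> HIT, frames=[1,6,4,2] (faults so far: 6)
  step 13: ref 1 -> HIT, frames=[1,6,4,2] (faults so far: 6)
  step 14: ref 5 -> FAULT, evict 4, frames=[1,6,5,2] (faults so far: 7)
  step 15: ref 1 -> HIT, frames=[1,6,5,2] (faults so far: 7)
  FIFO total faults: 7
--- LRU ---
  step 0: ref 6 -> FAULT, frames=[6,-,-,-] (faults so far: 1)
  step 1: ref 6 -> HIT, frames=[6,-,-,-] (faults so far: 1)
  step 2: ref 6 -> HIT, frames=[6,-,-,-] (faults so far: 1)
  step 3: ref 3 -> FAULT, frames=[6,3,-,-] (faults so far: 2)
  step 4: ref 4 -> FAULT, frames=[6,3,4,-] (faults so far: 3)
  step 5: ref 3 -> HIT, frames=[6,3,4,-] (faults so far: 3)
  step 6: ref 2 -> FAULT, frames=[6,3,4,2] (faults so far: 4)
  step 7: ref 4 -> HIT, frames=[6,3,4,2] (faults so far: 4)
  step 8: ref 1 -> FAULT, evict 6, frames=[1,3,4,2] (faults so far: 5)
  step 9: ref 6 -> FAULT, evict 3, frames=[1,6,4,2] (faults so far: 6)
  step 10: ref 1 -> HIT, frames=[1,6,4,2] (faults so far: 6)
  step 11: ref 2 -> HIT, frames=[1,6,4,2] (faults so far: 6)
  step 12: ref 6 -> HIT, frames=[1,6,4,2] (faults so far: 6)
  step 13: ref 1 -> HIT, frames=[1,6,4,2] (faults so far: 6)
  step 14: ref 5 -> FAULT, evict 4, frames=[1,6,5,2] (faults so far: 7)
  step 15: ref 1 -> HIT, frames=[1,6,5,2] (faults so far: 7)
  LRU total faults: 7
--- Optimal ---
  step 0: ref 6 -> FAULT, frames=[6,-,-,-] (faults so far: 1)
  step 1: ref 6 -> HIT, frames=[6,-,-,-] (faults so far: 1)
  step 2: ref 6 -> HIT, frames=[6,-,-,-] (faults so far: 1)
  step 3: ref 3 -> FAULT, frames=[6,3,-,-] (faults so far: 2)
  step 4: ref 4 -> FAULT, frames=[6,3,4,-] (faults so far: 3)
  step 5: ref 3 -> HIT, frames=[6,3,4,-] (faults so far: 3)
  step 6: ref 2 -> FAULT, frames=[6,3,4,2] (faults so far: 4)
  step 7: ref 4 -> HIT, frames=[6,3,4,2] (faults so far: 4)
  step 8: ref 1 -> FAULT, evict 3, frames=[6,1,4,2] (faults so far: 5)
  step 9: ref 6 -> HIT, frames=[6,1,4,2] (faults so far: 5)
  step 10: ref 1 -> HIT, frames=[6,1,4,2] (faults so far: 5)
  step 11: ref 2 -> HIT, frames=[6,1,4,2] (faults so far: 5)
  step 12: ref 6 -> HIT, frames=[6,1,4,2] (faults so far: 5)
  step 13: ref 1 -> HIT, frames=[6,1,4,2] (faults so far: 5)
  step 14: ref 5 -> FAULT, evict 2, frames=[6,1,4,5] (faults so far: 6)
  step 15: ref 1 -> HIT, frames=[6,1,4,5] (faults so far: 6)
  Optimal total faults: 6

Answer: 7 7 6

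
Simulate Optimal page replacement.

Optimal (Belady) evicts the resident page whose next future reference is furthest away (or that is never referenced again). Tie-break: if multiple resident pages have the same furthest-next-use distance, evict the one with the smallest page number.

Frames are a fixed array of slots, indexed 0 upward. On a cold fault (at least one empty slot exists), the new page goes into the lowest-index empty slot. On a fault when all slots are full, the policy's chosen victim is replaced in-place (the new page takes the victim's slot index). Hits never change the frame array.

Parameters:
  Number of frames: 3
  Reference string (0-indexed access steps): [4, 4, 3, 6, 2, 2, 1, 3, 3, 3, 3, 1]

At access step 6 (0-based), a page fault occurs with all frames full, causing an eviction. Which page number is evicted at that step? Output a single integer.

Answer: 2

Derivation:
Step 0: ref 4 -> FAULT, frames=[4,-,-]
Step 1: ref 4 -> HIT, frames=[4,-,-]
Step 2: ref 3 -> FAULT, frames=[4,3,-]
Step 3: ref 6 -> FAULT, frames=[4,3,6]
Step 4: ref 2 -> FAULT, evict 4, frames=[2,3,6]
Step 5: ref 2 -> HIT, frames=[2,3,6]
Step 6: ref 1 -> FAULT, evict 2, frames=[1,3,6]
At step 6: evicted page 2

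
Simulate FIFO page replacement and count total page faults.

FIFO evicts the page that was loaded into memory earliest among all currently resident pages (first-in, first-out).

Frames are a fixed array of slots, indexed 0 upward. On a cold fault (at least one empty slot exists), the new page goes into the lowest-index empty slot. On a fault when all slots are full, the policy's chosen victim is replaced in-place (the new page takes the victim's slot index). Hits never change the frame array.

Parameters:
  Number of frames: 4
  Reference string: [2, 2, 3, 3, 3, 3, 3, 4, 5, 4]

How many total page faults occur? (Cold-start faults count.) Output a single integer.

Answer: 4

Derivation:
Step 0: ref 2 → FAULT, frames=[2,-,-,-]
Step 1: ref 2 → HIT, frames=[2,-,-,-]
Step 2: ref 3 → FAULT, frames=[2,3,-,-]
Step 3: ref 3 → HIT, frames=[2,3,-,-]
Step 4: ref 3 → HIT, frames=[2,3,-,-]
Step 5: ref 3 → HIT, frames=[2,3,-,-]
Step 6: ref 3 → HIT, frames=[2,3,-,-]
Step 7: ref 4 → FAULT, frames=[2,3,4,-]
Step 8: ref 5 → FAULT, frames=[2,3,4,5]
Step 9: ref 4 → HIT, frames=[2,3,4,5]
Total faults: 4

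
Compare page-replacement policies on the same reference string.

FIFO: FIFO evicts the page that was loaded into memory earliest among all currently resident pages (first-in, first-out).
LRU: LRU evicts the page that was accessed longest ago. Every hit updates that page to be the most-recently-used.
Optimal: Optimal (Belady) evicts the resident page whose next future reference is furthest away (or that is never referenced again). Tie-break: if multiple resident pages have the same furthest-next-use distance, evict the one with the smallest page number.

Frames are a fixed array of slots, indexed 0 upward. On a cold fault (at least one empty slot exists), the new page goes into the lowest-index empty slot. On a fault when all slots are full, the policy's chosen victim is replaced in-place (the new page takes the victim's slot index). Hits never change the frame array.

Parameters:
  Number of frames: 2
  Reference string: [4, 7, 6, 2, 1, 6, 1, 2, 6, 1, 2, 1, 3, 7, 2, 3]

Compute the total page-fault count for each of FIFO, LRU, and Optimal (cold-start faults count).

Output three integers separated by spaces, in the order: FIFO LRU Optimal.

--- FIFO ---
  step 0: ref 4 -> FAULT, frames=[4,-] (faults so far: 1)
  step 1: ref 7 -> FAULT, frames=[4,7] (faults so far: 2)
  step 2: ref 6 -> FAULT, evict 4, frames=[6,7] (faults so far: 3)
  step 3: ref 2 -> FAULT, evict 7, frames=[6,2] (faults so far: 4)
  step 4: ref 1 -> FAULT, evict 6, frames=[1,2] (faults so far: 5)
  step 5: ref 6 -> FAULT, evict 2, frames=[1,6] (faults so far: 6)
  step 6: ref 1 -> HIT, frames=[1,6] (faults so far: 6)
  step 7: ref 2 -> FAULT, evict 1, frames=[2,6] (faults so far: 7)
  step 8: ref 6 -> HIT, frames=[2,6] (faults so far: 7)
  step 9: ref 1 -> FAULT, evict 6, frames=[2,1] (faults so far: 8)
  step 10: ref 2 -> HIT, frames=[2,1] (faults so far: 8)
  step 11: ref 1 -> HIT, frames=[2,1] (faults so far: 8)
  step 12: ref 3 -> FAULT, evict 2, frames=[3,1] (faults so far: 9)
  step 13: ref 7 -> FAULT, evict 1, frames=[3,7] (faults so far: 10)
  step 14: ref 2 -> FAULT, evict 3, frames=[2,7] (faults so far: 11)
  step 15: ref 3 -> FAULT, evict 7, frames=[2,3] (faults so far: 12)
  FIFO total faults: 12
--- LRU ---
  step 0: ref 4 -> FAULT, frames=[4,-] (faults so far: 1)
  step 1: ref 7 -> FAULT, frames=[4,7] (faults so far: 2)
  step 2: ref 6 -> FAULT, evict 4, frames=[6,7] (faults so far: 3)
  step 3: ref 2 -> FAULT, evict 7, frames=[6,2] (faults so far: 4)
  step 4: ref 1 -> FAULT, evict 6, frames=[1,2] (faults so far: 5)
  step 5: ref 6 -> FAULT, evict 2, frames=[1,6] (faults so far: 6)
  step 6: ref 1 -> HIT, frames=[1,6] (faults so far: 6)
  step 7: ref 2 -> FAULT, evict 6, frames=[1,2] (faults so far: 7)
  step 8: ref 6 -> FAULT, evict 1, frames=[6,2] (faults so far: 8)
  step 9: ref 1 -> FAULT, evict 2, frames=[6,1] (faults so far: 9)
  step 10: ref 2 -> FAULT, evict 6, frames=[2,1] (faults so far: 10)
  step 11: ref 1 -> HIT, frames=[2,1] (faults so far: 10)
  step 12: ref 3 -> FAULT, evict 2, frames=[3,1] (faults so far: 11)
  step 13: ref 7 -> FAULT, evict 1, frames=[3,7] (faults so far: 12)
  step 14: ref 2 -> FAULT, evict 3, frames=[2,7] (faults so far: 13)
  step 15: ref 3 -> FAULT, evict 7, frames=[2,3] (faults so far: 14)
  LRU total faults: 14
--- Optimal ---
  step 0: ref 4 -> FAULT, frames=[4,-] (faults so far: 1)
  step 1: ref 7 -> FAULT, frames=[4,7] (faults so far: 2)
  step 2: ref 6 -> FAULT, evict 4, frames=[6,7] (faults so far: 3)
  step 3: ref 2 -> FAULT, evict 7, frames=[6,2] (faults so far: 4)
  step 4: ref 1 -> FAULT, evict 2, frames=[6,1] (faults so far: 5)
  step 5: ref 6 -> HIT, frames=[6,1] (faults so far: 5)
  step 6: ref 1 -> HIT, frames=[6,1] (faults so far: 5)
  step 7: ref 2 -> FAULT, evict 1, frames=[6,2] (faults so far: 6)
  step 8: ref 6 -> HIT, frames=[6,2] (faults so far: 6)
  step 9: ref 1 -> FAULT, evict 6, frames=[1,2] (faults so far: 7)
  step 10: ref 2 -> HIT, frames=[1,2] (faults so far: 7)
  step 11: ref 1 -> HIT, frames=[1,2] (faults so far: 7)
  step 12: ref 3 -> FAULT, evict 1, frames=[3,2] (faults so far: 8)
  step 13: ref 7 -> FAULT, evict 3, frames=[7,2] (faults so far: 9)
  step 14: ref 2 -> HIT, frames=[7,2] (faults so far: 9)
  step 15: ref 3 -> FAULT, evict 2, frames=[7,3] (faults so far: 10)
  Optimal total faults: 10

Answer: 12 14 10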